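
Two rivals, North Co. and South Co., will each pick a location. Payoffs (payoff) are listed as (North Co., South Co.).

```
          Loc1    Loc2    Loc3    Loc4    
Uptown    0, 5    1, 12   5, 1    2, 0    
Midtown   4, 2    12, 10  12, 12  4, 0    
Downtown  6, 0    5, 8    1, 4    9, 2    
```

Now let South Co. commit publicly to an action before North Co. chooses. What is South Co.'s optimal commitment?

Loc3

North Co. best-responds to each possible South Co. move:
- Loc1 → North Co. plays Downtown (best of 0, 4, 6); South Co. gets 0.
- Loc2 → North Co. plays Midtown (best of 1, 12, 5); South Co. gets 10.
- Loc3 → North Co. plays Midtown (best of 5, 12, 1); South Co. gets 12.
- Loc4 → North Co. plays Downtown (best of 2, 4, 9); South Co. gets 2.
South Co.'s induced payoffs are 0, 10, 12, 2, so South Co. commits to Loc3. Subgame-perfect outcome: (Midtown, Loc3) with payoffs (12, 12).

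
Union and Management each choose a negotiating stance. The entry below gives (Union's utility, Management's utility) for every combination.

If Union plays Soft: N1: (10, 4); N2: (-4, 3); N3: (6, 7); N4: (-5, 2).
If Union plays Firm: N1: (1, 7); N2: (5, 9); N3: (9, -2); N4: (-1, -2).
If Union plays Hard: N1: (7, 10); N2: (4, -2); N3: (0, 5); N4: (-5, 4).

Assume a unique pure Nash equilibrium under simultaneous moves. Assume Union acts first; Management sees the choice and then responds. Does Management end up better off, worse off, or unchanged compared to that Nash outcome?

Management best-responds to each possible Union move:
- Soft: Management compares 4, 3, 7, 2 and picks N3; Union would get 6.
- Firm: Management compares 7, 9, -2, -2 and picks N2; Union would get 5.
- Hard: Management compares 10, -2, 5, 4 and picks N1; Union would get 7.
Among 6, 5, 7, the best is 7 at Hard. Subgame-perfect outcome: (Hard, N1) with payoffs (7, 10).
For the simultaneous game, intersect best replies.
Union's best replies: N1→Soft; N2→Firm; N3→Firm; N4→Firm.
Management's best replies: Soft→N3; Firm→N2; Hard→N1.
Only (Firm, N2) has each player best-responding; Nash payoffs (5, 9).
Management earns 10 sequentially versus 9 at the Nash outcome: better off.

better off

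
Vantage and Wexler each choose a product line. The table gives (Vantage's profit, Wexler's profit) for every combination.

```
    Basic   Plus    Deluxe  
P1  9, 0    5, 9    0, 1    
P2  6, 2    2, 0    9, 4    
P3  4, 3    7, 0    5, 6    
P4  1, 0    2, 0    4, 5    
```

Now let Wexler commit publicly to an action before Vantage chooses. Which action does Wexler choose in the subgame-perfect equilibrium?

Vantage best-responds to each possible Wexler move:
- Basic → Vantage plays P1 (best of 9, 6, 4, 1); Wexler gets 0.
- Plus → Vantage plays P3 (best of 5, 2, 7, 2); Wexler gets 0.
- Deluxe → Vantage plays P2 (best of 0, 9, 5, 4); Wexler gets 4.
Wexler's induced payoffs are 0, 0, 4, so Wexler commits to Deluxe. Subgame-perfect outcome: (P2, Deluxe) with payoffs (9, 4).

Deluxe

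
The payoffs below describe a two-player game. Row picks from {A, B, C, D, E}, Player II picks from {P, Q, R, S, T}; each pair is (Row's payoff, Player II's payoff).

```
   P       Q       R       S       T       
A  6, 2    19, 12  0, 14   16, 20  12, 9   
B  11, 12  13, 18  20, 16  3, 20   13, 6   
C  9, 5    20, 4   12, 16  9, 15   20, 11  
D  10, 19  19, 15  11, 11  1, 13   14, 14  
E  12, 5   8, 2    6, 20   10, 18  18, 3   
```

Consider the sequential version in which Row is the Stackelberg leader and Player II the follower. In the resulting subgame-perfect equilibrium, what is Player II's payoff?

20

Backward induction with Row moving first.
- A: Player II compares 2, 12, 14, 20, 9 and picks S; Row would get 16.
- B: Player II compares 12, 18, 16, 20, 6 and picks S; Row would get 3.
- C: Player II compares 5, 4, 16, 15, 11 and picks R; Row would get 12.
- D: Player II compares 19, 15, 11, 13, 14 and picks P; Row would get 10.
- E: Player II compares 5, 2, 20, 18, 3 and picks R; Row would get 6.
Maximizing over 16, 3, 12, 10, 6, Row chooses A. Subgame-perfect outcome: (A, S) with payoffs (16, 20).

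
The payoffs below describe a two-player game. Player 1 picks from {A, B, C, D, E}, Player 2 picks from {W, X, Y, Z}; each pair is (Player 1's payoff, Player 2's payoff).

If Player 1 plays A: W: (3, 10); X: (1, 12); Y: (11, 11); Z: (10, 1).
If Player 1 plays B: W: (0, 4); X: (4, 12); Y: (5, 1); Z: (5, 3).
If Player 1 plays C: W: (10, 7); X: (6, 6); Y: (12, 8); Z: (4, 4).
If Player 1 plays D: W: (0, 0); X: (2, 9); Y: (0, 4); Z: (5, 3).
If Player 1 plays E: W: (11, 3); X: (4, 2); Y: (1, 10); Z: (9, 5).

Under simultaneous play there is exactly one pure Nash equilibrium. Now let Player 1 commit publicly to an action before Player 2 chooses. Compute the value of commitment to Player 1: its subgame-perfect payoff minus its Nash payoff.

0

Work backward from Player 2's decision.
- A: Player 2 compares 10, 12, 11, 1 and picks X; Player 1 would get 1.
- B: Player 2 compares 4, 12, 1, 3 and picks X; Player 1 would get 4.
- C: Player 2 compares 7, 6, 8, 4 and picks Y; Player 1 would get 12.
- D: Player 2 compares 0, 9, 4, 3 and picks X; Player 1 would get 2.
- E: Player 2 compares 3, 2, 10, 5 and picks Y; Player 1 would get 1.
Maximizing over 1, 4, 12, 2, 1, Player 1 chooses C. Subgame-perfect outcome: (C, Y) with payoffs (12, 8).
For the simultaneous game, intersect best replies.
Player 1's best replies: W→E; X→C; Y→C; Z→A.
Player 2's best replies: A→X; B→X; C→Y; D→X; E→Y.
Only (C, Y) has each player best-responding; Nash payoffs (12, 8).
Player 1's commitment gain: 12 − 12 = 0.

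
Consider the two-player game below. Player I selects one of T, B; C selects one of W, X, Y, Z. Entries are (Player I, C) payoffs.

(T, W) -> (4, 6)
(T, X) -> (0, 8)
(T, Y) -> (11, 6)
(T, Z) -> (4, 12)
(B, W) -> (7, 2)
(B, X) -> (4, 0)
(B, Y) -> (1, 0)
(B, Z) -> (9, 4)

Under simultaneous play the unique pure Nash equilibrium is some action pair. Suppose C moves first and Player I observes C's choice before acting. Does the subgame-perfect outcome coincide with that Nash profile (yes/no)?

Solve by backward induction (C leads).
- W: BR = B, leader payoff 2.
- X: BR = B, leader payoff 0.
- Y: BR = T, leader payoff 6.
- Z: BR = B, leader payoff 4.
Among 2, 0, 6, 4, the best is 6 at Y. Subgame-perfect outcome: (T, Y) with payoffs (11, 6).
For the simultaneous game, intersect best replies.
Player I's best replies: W→B; X→B; Y→T; Z→B.
C's best replies: T→Z; B→Z.
Only (B, Z) has each player best-responding; Nash payoffs (9, 4).
Sequential outcome (T, Y) differs from the Nash profile (B, Z).

no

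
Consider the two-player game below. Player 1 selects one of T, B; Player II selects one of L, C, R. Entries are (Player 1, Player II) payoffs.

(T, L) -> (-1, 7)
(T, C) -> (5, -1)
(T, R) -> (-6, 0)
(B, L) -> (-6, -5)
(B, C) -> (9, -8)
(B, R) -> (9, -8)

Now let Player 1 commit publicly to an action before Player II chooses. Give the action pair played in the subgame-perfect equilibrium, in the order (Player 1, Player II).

(T, L)

Work backward from Player II's decision.
- T: BR = L, leader payoff -1.
- B: BR = L, leader payoff -6.
Maximizing over -1, -6, Player 1 chooses T. Subgame-perfect outcome: (T, L) with payoffs (-1, 7).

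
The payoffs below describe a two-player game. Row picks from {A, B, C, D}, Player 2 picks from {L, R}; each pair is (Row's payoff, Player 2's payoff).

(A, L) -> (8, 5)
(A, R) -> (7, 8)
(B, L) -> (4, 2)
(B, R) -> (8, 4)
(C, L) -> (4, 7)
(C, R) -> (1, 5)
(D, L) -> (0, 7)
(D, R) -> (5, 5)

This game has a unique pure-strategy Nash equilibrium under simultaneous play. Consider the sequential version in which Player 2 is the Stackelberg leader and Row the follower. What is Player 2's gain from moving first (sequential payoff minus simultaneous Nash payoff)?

Row best-responds to each possible Player 2 move:
- L: BR = A, leader payoff 5.
- R: BR = B, leader payoff 4.
Among 5, 4, the best is 5 at L. Subgame-perfect outcome: (A, L) with payoffs (8, 5).
Under simultaneous play:
Row's best replies: L→A; R→B.
Player 2's best replies: A→R; B→R; C→L; D→L.
Only (B, R) has each player best-responding; Nash payoffs (8, 4).
Player 2's commitment gain: 5 − 4 = 1.

1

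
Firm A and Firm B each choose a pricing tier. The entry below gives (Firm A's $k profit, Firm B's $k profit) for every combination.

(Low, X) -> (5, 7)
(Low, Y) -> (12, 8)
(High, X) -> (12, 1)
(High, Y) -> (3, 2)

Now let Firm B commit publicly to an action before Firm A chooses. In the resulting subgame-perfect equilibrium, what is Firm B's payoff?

8

Work backward from Firm A's decision.
- X: BR = High, leader payoff 1.
- Y: BR = Low, leader payoff 8.
Among 1, 8, the best is 8 at Y. Subgame-perfect outcome: (Low, Y) with payoffs (12, 8).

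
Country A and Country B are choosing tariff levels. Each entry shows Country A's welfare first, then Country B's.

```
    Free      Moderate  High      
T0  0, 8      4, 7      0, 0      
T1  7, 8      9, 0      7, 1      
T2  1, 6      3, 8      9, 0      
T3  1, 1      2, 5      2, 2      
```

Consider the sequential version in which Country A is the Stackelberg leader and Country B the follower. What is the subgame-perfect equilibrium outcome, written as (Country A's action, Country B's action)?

Solve by backward induction (Country A leads).
- T0 → Country B plays Free (best of 8, 7, 0); Country A gets 0.
- T1 → Country B plays Free (best of 8, 0, 1); Country A gets 7.
- T2 → Country B plays Moderate (best of 6, 8, 0); Country A gets 3.
- T3 → Country B plays Moderate (best of 1, 5, 2); Country A gets 2.
Among 0, 7, 3, 2, the best is 7 at T1. Subgame-perfect outcome: (T1, Free) with payoffs (7, 8).

(T1, Free)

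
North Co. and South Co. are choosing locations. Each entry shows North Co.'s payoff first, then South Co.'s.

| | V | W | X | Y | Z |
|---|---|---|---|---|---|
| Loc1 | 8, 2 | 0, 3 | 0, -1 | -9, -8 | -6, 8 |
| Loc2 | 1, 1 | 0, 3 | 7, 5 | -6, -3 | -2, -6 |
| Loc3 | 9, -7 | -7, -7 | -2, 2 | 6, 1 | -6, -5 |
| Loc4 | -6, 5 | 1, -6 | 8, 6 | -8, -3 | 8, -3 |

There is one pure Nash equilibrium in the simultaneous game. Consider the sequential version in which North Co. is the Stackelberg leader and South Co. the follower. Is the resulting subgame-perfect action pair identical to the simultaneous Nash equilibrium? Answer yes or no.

yes

Backward induction with North Co. moving first.
- Loc1 → South Co. plays Z (best of 2, 3, -1, -8, 8); North Co. gets -6.
- Loc2 → South Co. plays X (best of 1, 3, 5, -3, -6); North Co. gets 7.
- Loc3 → South Co. plays X (best of -7, -7, 2, 1, -5); North Co. gets -2.
- Loc4 → South Co. plays X (best of 5, -6, 6, -3, -3); North Co. gets 8.
Maximizing over -6, 7, -2, 8, North Co. chooses Loc4. Subgame-perfect outcome: (Loc4, X) with payoffs (8, 6).
For the simultaneous game, intersect best replies.
North Co.'s best replies: V→Loc3; W→Loc4; X→Loc4; Y→Loc3; Z→Loc4.
South Co.'s best replies: Loc1→Z; Loc2→X; Loc3→X; Loc4→X.
Only (Loc4, X) has each player best-responding; Nash payoffs (8, 6).
Sequential outcome (Loc4, X) coincides with the Nash profile (Loc4, X).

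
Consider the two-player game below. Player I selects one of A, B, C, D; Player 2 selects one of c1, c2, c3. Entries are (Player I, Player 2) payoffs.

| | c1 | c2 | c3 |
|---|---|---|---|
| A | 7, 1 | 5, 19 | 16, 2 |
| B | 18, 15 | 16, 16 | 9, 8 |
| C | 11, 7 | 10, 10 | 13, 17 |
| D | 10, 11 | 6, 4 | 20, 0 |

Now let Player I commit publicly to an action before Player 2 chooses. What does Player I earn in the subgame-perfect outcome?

16

Solve by backward induction (Player I leads).
- A: Player 2 compares 1, 19, 2 and picks c2; Player I would get 5.
- B: Player 2 compares 15, 16, 8 and picks c2; Player I would get 16.
- C: Player 2 compares 7, 10, 17 and picks c3; Player I would get 13.
- D: Player 2 compares 11, 4, 0 and picks c1; Player I would get 10.
Player I's induced payoffs are 5, 16, 13, 10, so Player I commits to B. Subgame-perfect outcome: (B, c2) with payoffs (16, 16).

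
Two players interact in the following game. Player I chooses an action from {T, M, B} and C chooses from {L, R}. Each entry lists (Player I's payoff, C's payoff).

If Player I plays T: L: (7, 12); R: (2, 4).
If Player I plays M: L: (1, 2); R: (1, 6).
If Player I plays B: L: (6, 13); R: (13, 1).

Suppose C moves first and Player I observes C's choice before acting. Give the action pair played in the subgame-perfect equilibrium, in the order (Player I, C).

(T, L)

Work backward from Player I's decision.
- L → Player I plays T (best of 7, 1, 6); C gets 12.
- R → Player I plays B (best of 2, 1, 13); C gets 1.
C's induced payoffs are 12, 1, so C commits to L. Subgame-perfect outcome: (T, L) with payoffs (7, 12).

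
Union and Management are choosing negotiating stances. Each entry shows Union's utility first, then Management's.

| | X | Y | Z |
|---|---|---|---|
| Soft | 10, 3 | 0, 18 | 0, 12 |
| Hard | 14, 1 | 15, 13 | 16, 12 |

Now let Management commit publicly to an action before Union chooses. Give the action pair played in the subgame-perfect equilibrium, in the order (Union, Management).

Backward induction with Management moving first.
- X: Union compares 10, 14 and picks Hard; Management would get 1.
- Y: Union compares 0, 15 and picks Hard; Management would get 13.
- Z: Union compares 0, 16 and picks Hard; Management would get 12.
Maximizing over 1, 13, 12, Management chooses Y. Subgame-perfect outcome: (Hard, Y) with payoffs (15, 13).

(Hard, Y)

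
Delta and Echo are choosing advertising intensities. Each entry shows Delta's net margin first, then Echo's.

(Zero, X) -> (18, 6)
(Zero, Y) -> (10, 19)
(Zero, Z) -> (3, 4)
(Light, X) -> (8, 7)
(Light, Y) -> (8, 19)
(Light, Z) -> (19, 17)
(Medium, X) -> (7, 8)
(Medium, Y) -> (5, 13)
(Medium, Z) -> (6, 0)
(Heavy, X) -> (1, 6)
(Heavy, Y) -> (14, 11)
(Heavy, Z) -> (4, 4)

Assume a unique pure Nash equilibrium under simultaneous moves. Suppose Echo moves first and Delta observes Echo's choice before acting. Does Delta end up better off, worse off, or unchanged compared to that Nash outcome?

better off

Solve by backward induction (Echo leads).
- X: Delta compares 18, 8, 7, 1 and picks Zero; Echo would get 6.
- Y: Delta compares 10, 8, 5, 14 and picks Heavy; Echo would get 11.
- Z: Delta compares 3, 19, 6, 4 and picks Light; Echo would get 17.
Among 6, 11, 17, the best is 17 at Z. Subgame-perfect outcome: (Light, Z) with payoffs (19, 17).
For the simultaneous game, intersect best replies.
Delta's best replies: X→Zero; Y→Heavy; Z→Light.
Echo's best replies: Zero→Y; Light→Y; Medium→Y; Heavy→Y.
Only (Heavy, Y) has each player best-responding; Nash payoffs (14, 11).
Delta earns 19 sequentially versus 14 at the Nash outcome: better off.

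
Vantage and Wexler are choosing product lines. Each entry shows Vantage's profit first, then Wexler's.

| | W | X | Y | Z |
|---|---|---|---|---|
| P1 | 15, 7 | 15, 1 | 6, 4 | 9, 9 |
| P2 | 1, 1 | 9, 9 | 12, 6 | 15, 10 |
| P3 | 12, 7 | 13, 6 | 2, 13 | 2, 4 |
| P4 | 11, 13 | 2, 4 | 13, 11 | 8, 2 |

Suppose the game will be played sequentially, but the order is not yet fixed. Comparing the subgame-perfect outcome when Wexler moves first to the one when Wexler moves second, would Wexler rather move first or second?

If Vantage leads: Wexler's best replies are P1→Z, P2→Z, P3→Y, P4→W; Vantage's induced payoffs 9, 15, 2, 11; outcome (P2, Z), payoffs (15, 10).
If Wexler leads: Vantage's best replies are W→P1, X→P1, Y→P4, Z→P2; Wexler's induced payoffs 7, 1, 11, 10; outcome (P4, Y), payoffs (13, 11).
Wexler gets 11 moving first and 10 moving second, so Wexler prefers to move first.

first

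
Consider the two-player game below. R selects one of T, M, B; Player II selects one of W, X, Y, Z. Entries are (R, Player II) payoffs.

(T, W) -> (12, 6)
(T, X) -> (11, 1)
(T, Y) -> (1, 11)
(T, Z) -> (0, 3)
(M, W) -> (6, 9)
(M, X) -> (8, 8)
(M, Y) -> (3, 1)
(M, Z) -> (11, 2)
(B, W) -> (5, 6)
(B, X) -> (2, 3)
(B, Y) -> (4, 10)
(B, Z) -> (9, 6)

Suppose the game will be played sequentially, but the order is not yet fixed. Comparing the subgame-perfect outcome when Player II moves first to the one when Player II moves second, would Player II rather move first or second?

first

If R leads: Player II's best replies are T→Y, M→W, B→Y; R's induced payoffs 1, 6, 4; outcome (M, W), payoffs (6, 9).
If Player II leads: R's best replies are W→T, X→T, Y→B, Z→M; Player II's induced payoffs 6, 1, 10, 2; outcome (B, Y), payoffs (4, 10).
Player II gets 10 moving first and 9 moving second, so Player II prefers to move first.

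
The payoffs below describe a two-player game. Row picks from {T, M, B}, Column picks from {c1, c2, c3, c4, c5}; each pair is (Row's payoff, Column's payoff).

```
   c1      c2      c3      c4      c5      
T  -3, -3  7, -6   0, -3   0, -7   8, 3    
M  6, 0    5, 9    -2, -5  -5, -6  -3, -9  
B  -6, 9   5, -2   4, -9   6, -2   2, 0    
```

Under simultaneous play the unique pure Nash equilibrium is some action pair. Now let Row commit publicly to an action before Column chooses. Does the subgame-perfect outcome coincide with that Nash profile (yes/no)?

Backward induction with Row moving first.
- T: BR = c5, leader payoff 8.
- M: BR = c2, leader payoff 5.
- B: BR = c1, leader payoff -6.
Maximizing over 8, 5, -6, Row chooses T. Subgame-perfect outcome: (T, c5) with payoffs (8, 3).
Now find the simultaneous Nash equilibrium.
Row's best replies: c1→M; c2→T; c3→B; c4→B; c5→T.
Column's best replies: T→c5; M→c2; B→c1.
Only (T, c5) has each player best-responding; Nash payoffs (8, 3).
Sequential outcome (T, c5) coincides with the Nash profile (T, c5).

yes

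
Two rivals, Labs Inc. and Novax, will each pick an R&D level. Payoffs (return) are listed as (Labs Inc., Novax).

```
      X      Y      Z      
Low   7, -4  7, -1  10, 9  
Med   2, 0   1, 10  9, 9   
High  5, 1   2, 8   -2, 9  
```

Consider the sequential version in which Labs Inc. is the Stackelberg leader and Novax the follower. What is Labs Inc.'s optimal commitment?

Work backward from Novax's decision.
- Low: BR = Z, leader payoff 10.
- Med: BR = Y, leader payoff 1.
- High: BR = Z, leader payoff -2.
Labs Inc.'s induced payoffs are 10, 1, -2, so Labs Inc. commits to Low. Subgame-perfect outcome: (Low, Z) with payoffs (10, 9).

Low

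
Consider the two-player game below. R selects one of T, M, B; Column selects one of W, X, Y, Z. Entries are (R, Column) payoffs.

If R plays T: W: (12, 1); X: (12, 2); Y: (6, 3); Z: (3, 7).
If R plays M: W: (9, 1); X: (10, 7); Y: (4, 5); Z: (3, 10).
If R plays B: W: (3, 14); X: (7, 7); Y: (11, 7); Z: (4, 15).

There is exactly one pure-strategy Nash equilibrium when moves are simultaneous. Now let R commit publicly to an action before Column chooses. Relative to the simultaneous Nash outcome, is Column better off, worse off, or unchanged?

unchanged

Column best-responds to each possible R move:
- T: BR = Z, leader payoff 3.
- M: BR = Z, leader payoff 3.
- B: BR = Z, leader payoff 4.
R's induced payoffs are 3, 3, 4, so R commits to B. Subgame-perfect outcome: (B, Z) with payoffs (4, 15).
Now find the simultaneous Nash equilibrium.
R's best replies: W→T; X→T; Y→B; Z→B.
Column's best replies: T→Z; M→Z; B→Z.
Only (B, Z) has each player best-responding; Nash payoffs (4, 15).
Column earns 15 sequentially versus 15 at the Nash outcome: unchanged.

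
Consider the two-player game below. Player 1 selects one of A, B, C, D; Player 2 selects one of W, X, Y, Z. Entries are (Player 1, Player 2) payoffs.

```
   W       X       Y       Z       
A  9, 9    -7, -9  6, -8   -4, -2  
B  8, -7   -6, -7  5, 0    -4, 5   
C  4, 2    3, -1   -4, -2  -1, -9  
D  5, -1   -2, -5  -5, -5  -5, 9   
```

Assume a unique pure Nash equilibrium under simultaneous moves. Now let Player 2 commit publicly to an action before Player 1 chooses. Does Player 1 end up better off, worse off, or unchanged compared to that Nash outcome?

unchanged

Backward induction with Player 2 moving first.
- W: Player 1 compares 9, 8, 4, 5 and picks A; Player 2 would get 9.
- X: Player 1 compares -7, -6, 3, -2 and picks C; Player 2 would get -1.
- Y: Player 1 compares 6, 5, -4, -5 and picks A; Player 2 would get -8.
- Z: Player 1 compares -4, -4, -1, -5 and picks C; Player 2 would get -9.
Among 9, -1, -8, -9, the best is 9 at W. Subgame-perfect outcome: (A, W) with payoffs (9, 9).
Now find the simultaneous Nash equilibrium.
Player 1's best replies: W→A; X→C; Y→A; Z→C.
Player 2's best replies: A→W; B→Z; C→W; D→Z.
The unique mutual best reply is (A, W), giving (9, 9).
Player 1 earns 9 sequentially versus 9 at the Nash outcome: unchanged.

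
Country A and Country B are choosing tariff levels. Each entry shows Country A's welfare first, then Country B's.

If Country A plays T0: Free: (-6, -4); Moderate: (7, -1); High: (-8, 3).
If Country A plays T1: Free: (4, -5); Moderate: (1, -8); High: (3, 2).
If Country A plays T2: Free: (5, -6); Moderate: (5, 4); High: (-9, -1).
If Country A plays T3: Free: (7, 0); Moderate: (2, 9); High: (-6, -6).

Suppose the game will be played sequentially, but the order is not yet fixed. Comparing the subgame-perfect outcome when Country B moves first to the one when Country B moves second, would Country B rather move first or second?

second

If Country A leads: Country B's best replies are T0→High, T1→High, T2→Moderate, T3→Moderate; Country A's induced payoffs -8, 3, 5, 2; outcome (T2, Moderate), payoffs (5, 4).
If Country B leads: Country A's best replies are Free→T3, Moderate→T0, High→T1; Country B's induced payoffs 0, -1, 2; outcome (T1, High), payoffs (3, 2).
Country B gets 2 moving first and 4 moving second, so Country B prefers to move second.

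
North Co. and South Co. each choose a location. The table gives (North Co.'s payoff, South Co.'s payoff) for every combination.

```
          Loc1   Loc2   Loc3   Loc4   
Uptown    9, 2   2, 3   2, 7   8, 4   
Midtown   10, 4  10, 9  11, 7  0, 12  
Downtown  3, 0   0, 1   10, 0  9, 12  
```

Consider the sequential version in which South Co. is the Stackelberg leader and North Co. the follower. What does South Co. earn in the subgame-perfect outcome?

12

Backward induction with South Co. moving first.
- Loc1: BR = Midtown, leader payoff 4.
- Loc2: BR = Midtown, leader payoff 9.
- Loc3: BR = Midtown, leader payoff 7.
- Loc4: BR = Downtown, leader payoff 12.
South Co.'s induced payoffs are 4, 9, 7, 12, so South Co. commits to Loc4. Subgame-perfect outcome: (Downtown, Loc4) with payoffs (9, 12).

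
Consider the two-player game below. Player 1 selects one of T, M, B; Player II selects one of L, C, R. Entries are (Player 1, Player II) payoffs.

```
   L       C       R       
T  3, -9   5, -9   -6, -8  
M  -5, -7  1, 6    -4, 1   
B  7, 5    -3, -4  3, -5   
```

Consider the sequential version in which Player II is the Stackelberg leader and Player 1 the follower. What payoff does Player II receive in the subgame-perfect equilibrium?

5

Backward induction with Player II moving first.
- L: Player 1 compares 3, -5, 7 and picks B; Player II would get 5.
- C: Player 1 compares 5, 1, -3 and picks T; Player II would get -9.
- R: Player 1 compares -6, -4, 3 and picks B; Player II would get -5.
Among 5, -9, -5, the best is 5 at L. Subgame-perfect outcome: (B, L) with payoffs (7, 5).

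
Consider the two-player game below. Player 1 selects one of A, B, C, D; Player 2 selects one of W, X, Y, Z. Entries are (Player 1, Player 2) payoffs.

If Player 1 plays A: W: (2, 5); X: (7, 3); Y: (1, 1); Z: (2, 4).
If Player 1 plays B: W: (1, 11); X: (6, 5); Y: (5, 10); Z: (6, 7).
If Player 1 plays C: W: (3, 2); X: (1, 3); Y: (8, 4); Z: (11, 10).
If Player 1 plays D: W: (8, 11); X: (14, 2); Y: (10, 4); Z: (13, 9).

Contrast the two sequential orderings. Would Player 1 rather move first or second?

first

If Player 1 leads: Player 2's best replies are A→W, B→W, C→Z, D→W; Player 1's induced payoffs 2, 1, 11, 8; outcome (C, Z), payoffs (11, 10).
If Player 2 leads: Player 1's best replies are W→D, X→D, Y→D, Z→D; Player 2's induced payoffs 11, 2, 4, 9; outcome (D, W), payoffs (8, 11).
Player 1 gets 11 moving first and 8 moving second, so Player 1 prefers to move first.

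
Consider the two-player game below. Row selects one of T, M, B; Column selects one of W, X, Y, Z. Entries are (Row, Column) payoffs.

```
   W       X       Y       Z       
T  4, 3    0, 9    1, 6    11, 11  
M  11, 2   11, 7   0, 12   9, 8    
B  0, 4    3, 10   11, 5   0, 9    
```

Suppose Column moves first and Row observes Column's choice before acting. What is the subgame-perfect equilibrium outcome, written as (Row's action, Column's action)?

Backward induction with Column moving first.
- W: BR = M, leader payoff 2.
- X: BR = M, leader payoff 7.
- Y: BR = B, leader payoff 5.
- Z: BR = T, leader payoff 11.
Maximizing over 2, 7, 5, 11, Column chooses Z. Subgame-perfect outcome: (T, Z) with payoffs (11, 11).

(T, Z)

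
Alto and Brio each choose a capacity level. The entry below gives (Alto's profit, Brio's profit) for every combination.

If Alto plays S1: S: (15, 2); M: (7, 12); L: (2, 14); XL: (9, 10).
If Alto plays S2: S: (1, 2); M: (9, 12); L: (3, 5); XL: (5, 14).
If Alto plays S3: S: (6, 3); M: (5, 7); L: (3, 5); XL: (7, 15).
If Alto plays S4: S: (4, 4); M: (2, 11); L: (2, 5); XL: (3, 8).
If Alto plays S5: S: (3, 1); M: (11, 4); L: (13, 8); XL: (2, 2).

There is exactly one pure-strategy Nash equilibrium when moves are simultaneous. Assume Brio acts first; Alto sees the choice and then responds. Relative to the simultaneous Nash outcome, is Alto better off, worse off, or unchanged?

Alto best-responds to each possible Brio move:
- S: Alto compares 15, 1, 6, 4, 3 and picks S1; Brio would get 2.
- M: Alto compares 7, 9, 5, 2, 11 and picks S5; Brio would get 4.
- L: Alto compares 2, 3, 3, 2, 13 and picks S5; Brio would get 8.
- XL: Alto compares 9, 5, 7, 3, 2 and picks S1; Brio would get 10.
Maximizing over 2, 4, 8, 10, Brio chooses XL. Subgame-perfect outcome: (S1, XL) with payoffs (9, 10).
Now find the simultaneous Nash equilibrium.
Alto's best replies: S→S1; M→S5; L→S5; XL→S1.
Brio's best replies: S1→L; S2→XL; S3→XL; S4→M; S5→L.
Only (S5, L) has each player best-responding; Nash payoffs (13, 8).
Alto earns 9 sequentially versus 13 at the Nash outcome: worse off.

worse off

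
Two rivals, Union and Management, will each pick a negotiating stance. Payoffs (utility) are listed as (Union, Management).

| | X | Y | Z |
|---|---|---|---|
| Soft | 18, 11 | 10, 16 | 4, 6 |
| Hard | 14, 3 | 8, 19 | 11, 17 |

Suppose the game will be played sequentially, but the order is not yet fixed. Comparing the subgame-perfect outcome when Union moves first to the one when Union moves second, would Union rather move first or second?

If Union leads: Management's best replies are Soft→Y, Hard→Y; Union's induced payoffs 10, 8; outcome (Soft, Y), payoffs (10, 16).
If Management leads: Union's best replies are X→Soft, Y→Soft, Z→Hard; Management's induced payoffs 11, 16, 17; outcome (Hard, Z), payoffs (11, 17).
Union gets 10 moving first and 11 moving second, so Union prefers to move second.

second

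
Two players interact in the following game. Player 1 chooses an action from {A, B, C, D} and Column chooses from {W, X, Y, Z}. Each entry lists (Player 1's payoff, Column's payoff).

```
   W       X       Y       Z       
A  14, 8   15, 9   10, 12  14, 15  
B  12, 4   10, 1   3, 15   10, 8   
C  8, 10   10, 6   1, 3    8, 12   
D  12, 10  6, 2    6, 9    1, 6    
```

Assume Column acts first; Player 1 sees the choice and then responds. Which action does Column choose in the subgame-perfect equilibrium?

Backward induction with Column moving first.
- W → Player 1 plays A (best of 14, 12, 8, 12); Column gets 8.
- X → Player 1 plays A (best of 15, 10, 10, 6); Column gets 9.
- Y → Player 1 plays A (best of 10, 3, 1, 6); Column gets 12.
- Z → Player 1 plays A (best of 14, 10, 8, 1); Column gets 15.
Column's induced payoffs are 8, 9, 12, 15, so Column commits to Z. Subgame-perfect outcome: (A, Z) with payoffs (14, 15).

Z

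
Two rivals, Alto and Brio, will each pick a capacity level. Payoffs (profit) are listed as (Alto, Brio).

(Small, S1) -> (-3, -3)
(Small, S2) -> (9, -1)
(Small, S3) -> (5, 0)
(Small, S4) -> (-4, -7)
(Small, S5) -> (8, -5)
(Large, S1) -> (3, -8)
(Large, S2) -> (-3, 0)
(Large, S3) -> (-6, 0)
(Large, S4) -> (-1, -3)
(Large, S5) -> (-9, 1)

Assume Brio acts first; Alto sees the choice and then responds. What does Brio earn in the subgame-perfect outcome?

0

Solve by backward induction (Brio leads).
- S1: Alto compares -3, 3 and picks Large; Brio would get -8.
- S2: Alto compares 9, -3 and picks Small; Brio would get -1.
- S3: Alto compares 5, -6 and picks Small; Brio would get 0.
- S4: Alto compares -4, -1 and picks Large; Brio would get -3.
- S5: Alto compares 8, -9 and picks Small; Brio would get -5.
Among -8, -1, 0, -3, -5, the best is 0 at S3. Subgame-perfect outcome: (Small, S3) with payoffs (5, 0).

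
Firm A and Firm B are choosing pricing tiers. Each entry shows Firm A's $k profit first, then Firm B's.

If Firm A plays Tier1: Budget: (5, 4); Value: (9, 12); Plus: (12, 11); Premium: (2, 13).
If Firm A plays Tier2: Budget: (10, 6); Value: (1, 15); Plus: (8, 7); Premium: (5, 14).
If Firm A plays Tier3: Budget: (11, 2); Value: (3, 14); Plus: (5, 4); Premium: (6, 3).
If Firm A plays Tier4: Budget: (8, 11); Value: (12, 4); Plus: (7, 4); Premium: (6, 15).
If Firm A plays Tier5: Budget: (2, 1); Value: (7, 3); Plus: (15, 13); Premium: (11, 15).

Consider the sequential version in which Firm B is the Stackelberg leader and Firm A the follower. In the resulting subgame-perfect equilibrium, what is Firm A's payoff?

11

Solve by backward induction (Firm B leads).
- Budget: Firm A compares 5, 10, 11, 8, 2 and picks Tier3; Firm B would get 2.
- Value: Firm A compares 9, 1, 3, 12, 7 and picks Tier4; Firm B would get 4.
- Plus: Firm A compares 12, 8, 5, 7, 15 and picks Tier5; Firm B would get 13.
- Premium: Firm A compares 2, 5, 6, 6, 11 and picks Tier5; Firm B would get 15.
Among 2, 4, 13, 15, the best is 15 at Premium. Subgame-perfect outcome: (Tier5, Premium) with payoffs (11, 15).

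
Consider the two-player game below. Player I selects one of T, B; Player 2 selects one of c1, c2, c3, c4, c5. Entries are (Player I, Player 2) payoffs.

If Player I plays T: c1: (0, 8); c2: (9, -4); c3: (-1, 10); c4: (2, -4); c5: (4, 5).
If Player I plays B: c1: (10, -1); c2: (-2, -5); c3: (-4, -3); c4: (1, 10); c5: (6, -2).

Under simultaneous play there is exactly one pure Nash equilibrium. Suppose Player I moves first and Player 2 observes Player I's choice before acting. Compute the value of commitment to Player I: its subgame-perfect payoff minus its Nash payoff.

2

Backward induction with Player I moving first.
- T → Player 2 plays c3 (best of 8, -4, 10, -4, 5); Player I gets -1.
- B → Player 2 plays c4 (best of -1, -5, -3, 10, -2); Player I gets 1.
Among -1, 1, the best is 1 at B. Subgame-perfect outcome: (B, c4) with payoffs (1, 10).
For the simultaneous game, intersect best replies.
Player I's best replies: c1→B; c2→T; c3→T; c4→T; c5→B.
Player 2's best replies: T→c3; B→c4.
Only (T, c3) has each player best-responding; Nash payoffs (-1, 10).
Player I's commitment gain: 1 − -1 = 2.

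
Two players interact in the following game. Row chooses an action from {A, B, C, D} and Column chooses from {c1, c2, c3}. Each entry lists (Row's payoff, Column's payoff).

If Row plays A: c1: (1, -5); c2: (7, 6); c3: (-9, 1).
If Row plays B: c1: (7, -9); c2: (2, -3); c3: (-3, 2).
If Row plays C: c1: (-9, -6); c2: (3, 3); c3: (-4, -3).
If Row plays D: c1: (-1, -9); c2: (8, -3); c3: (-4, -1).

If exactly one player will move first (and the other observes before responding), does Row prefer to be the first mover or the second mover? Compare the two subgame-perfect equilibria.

first

If Row leads: Column's best replies are A→c2, B→c3, C→c2, D→c3; Row's induced payoffs 7, -3, 3, -4; outcome (A, c2), payoffs (7, 6).
If Column leads: Row's best replies are c1→B, c2→D, c3→B; Column's induced payoffs -9, -3, 2; outcome (B, c3), payoffs (-3, 2).
Row gets 7 moving first and -3 moving second, so Row prefers to move first.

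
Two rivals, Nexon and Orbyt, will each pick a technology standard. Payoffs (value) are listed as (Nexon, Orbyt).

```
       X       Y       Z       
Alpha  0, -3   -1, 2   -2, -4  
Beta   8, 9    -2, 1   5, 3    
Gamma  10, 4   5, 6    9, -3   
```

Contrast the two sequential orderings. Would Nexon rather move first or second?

If Nexon leads: Orbyt's best replies are Alpha→Y, Beta→X, Gamma→Y; Nexon's induced payoffs -1, 8, 5; outcome (Beta, X), payoffs (8, 9).
If Orbyt leads: Nexon's best replies are X→Gamma, Y→Gamma, Z→Gamma; Orbyt's induced payoffs 4, 6, -3; outcome (Gamma, Y), payoffs (5, 6).
Nexon gets 8 moving first and 5 moving second, so Nexon prefers to move first.

first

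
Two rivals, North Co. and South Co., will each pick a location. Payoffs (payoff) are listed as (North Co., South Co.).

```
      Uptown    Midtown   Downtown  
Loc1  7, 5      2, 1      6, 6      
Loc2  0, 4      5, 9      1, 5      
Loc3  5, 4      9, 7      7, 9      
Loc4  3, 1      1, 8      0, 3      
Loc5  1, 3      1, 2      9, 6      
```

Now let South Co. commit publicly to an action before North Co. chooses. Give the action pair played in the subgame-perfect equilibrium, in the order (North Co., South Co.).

Work backward from North Co.'s decision.
- Uptown: BR = Loc1, leader payoff 5.
- Midtown: BR = Loc3, leader payoff 7.
- Downtown: BR = Loc5, leader payoff 6.
South Co.'s induced payoffs are 5, 7, 6, so South Co. commits to Midtown. Subgame-perfect outcome: (Loc3, Midtown) with payoffs (9, 7).

(Loc3, Midtown)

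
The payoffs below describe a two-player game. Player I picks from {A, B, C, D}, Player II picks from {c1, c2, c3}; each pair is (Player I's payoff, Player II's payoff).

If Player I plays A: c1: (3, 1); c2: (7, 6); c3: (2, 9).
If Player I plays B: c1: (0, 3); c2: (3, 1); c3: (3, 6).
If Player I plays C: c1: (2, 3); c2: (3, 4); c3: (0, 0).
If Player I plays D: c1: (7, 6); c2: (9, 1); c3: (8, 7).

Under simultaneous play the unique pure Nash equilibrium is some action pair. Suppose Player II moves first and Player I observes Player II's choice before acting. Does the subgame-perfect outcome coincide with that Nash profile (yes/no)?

yes

Player I best-responds to each possible Player II move:
- c1: Player I compares 3, 0, 2, 7 and picks D; Player II would get 6.
- c2: Player I compares 7, 3, 3, 9 and picks D; Player II would get 1.
- c3: Player I compares 2, 3, 0, 8 and picks D; Player II would get 7.
Among 6, 1, 7, the best is 7 at c3. Subgame-perfect outcome: (D, c3) with payoffs (8, 7).
Under simultaneous play:
Player I's best replies: c1→D; c2→D; c3→D.
Player II's best replies: A→c3; B→c3; C→c2; D→c3.
Only (D, c3) has each player best-responding; Nash payoffs (8, 7).
Sequential outcome (D, c3) coincides with the Nash profile (D, c3).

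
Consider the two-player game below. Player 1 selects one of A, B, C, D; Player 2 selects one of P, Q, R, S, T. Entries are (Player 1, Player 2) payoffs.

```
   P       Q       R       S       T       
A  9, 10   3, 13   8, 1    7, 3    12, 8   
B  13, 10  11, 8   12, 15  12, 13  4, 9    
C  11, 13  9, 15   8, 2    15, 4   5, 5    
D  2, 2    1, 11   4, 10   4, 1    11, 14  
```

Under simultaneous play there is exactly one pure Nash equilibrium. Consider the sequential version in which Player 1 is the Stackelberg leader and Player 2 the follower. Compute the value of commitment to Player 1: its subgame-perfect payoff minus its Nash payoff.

Work backward from Player 2's decision.
- A: Player 2 compares 10, 13, 1, 3, 8 and picks Q; Player 1 would get 3.
- B: Player 2 compares 10, 8, 15, 13, 9 and picks R; Player 1 would get 12.
- C: Player 2 compares 13, 15, 2, 4, 5 and picks Q; Player 1 would get 9.
- D: Player 2 compares 2, 11, 10, 1, 14 and picks T; Player 1 would get 11.
Among 3, 12, 9, 11, the best is 12 at B. Subgame-perfect outcome: (B, R) with payoffs (12, 15).
Now find the simultaneous Nash equilibrium.
Player 1's best replies: P→B; Q→B; R→B; S→C; T→A.
Player 2's best replies: A→Q; B→R; C→Q; D→T.
Only (B, R) has each player best-responding; Nash payoffs (12, 15).
Player 1's commitment gain: 12 − 12 = 0.

0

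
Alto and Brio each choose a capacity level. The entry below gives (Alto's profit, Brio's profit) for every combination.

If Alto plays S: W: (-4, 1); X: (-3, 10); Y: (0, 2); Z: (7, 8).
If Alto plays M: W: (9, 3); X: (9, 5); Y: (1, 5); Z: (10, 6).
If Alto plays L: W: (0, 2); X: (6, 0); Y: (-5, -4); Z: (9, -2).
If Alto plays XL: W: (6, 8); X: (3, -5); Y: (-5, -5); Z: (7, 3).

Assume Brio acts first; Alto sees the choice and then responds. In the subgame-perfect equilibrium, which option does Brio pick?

Alto best-responds to each possible Brio move:
- W: Alto compares -4, 9, 0, 6 and picks M; Brio would get 3.
- X: Alto compares -3, 9, 6, 3 and picks M; Brio would get 5.
- Y: Alto compares 0, 1, -5, -5 and picks M; Brio would get 5.
- Z: Alto compares 7, 10, 9, 7 and picks M; Brio would get 6.
Brio's induced payoffs are 3, 5, 5, 6, so Brio commits to Z. Subgame-perfect outcome: (M, Z) with payoffs (10, 6).

Z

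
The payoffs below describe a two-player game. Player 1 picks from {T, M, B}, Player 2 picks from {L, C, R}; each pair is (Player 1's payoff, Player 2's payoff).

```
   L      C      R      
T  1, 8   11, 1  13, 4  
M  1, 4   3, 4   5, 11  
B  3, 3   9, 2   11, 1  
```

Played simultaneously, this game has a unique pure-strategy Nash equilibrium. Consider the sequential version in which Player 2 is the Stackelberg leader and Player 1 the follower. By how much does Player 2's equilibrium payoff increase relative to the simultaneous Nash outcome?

Work backward from Player 1's decision.
- L → Player 1 plays B (best of 1, 1, 3); Player 2 gets 3.
- C → Player 1 plays T (best of 11, 3, 9); Player 2 gets 1.
- R → Player 1 plays T (best of 13, 5, 11); Player 2 gets 4.
Player 2's induced payoffs are 3, 1, 4, so Player 2 commits to R. Subgame-perfect outcome: (T, R) with payoffs (13, 4).
Under simultaneous play:
Player 1's best replies: L→B; C→T; R→T.
Player 2's best replies: T→L; M→R; B→L.
The unique mutual best reply is (B, L), giving (3, 3).
Player 2's commitment gain: 4 − 3 = 1.

1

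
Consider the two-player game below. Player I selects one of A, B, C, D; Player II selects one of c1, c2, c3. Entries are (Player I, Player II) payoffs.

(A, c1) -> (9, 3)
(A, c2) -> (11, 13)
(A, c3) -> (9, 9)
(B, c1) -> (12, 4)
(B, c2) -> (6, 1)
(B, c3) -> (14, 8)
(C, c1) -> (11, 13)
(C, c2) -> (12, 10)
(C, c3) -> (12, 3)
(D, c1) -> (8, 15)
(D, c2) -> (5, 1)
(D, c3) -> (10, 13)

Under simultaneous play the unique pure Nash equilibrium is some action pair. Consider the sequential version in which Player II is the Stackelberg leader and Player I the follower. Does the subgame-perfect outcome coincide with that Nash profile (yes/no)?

Solve by backward induction (Player II leads).
- c1: Player I compares 9, 12, 11, 8 and picks B; Player II would get 4.
- c2: Player I compares 11, 6, 12, 5 and picks C; Player II would get 10.
- c3: Player I compares 9, 14, 12, 10 and picks B; Player II would get 8.
Among 4, 10, 8, the best is 10 at c2. Subgame-perfect outcome: (C, c2) with payoffs (12, 10).
For the simultaneous game, intersect best replies.
Player I's best replies: c1→B; c2→C; c3→B.
Player II's best replies: A→c2; B→c3; C→c1; D→c1.
The unique mutual best reply is (B, c3), giving (14, 8).
Sequential outcome (C, c2) differs from the Nash profile (B, c3).

no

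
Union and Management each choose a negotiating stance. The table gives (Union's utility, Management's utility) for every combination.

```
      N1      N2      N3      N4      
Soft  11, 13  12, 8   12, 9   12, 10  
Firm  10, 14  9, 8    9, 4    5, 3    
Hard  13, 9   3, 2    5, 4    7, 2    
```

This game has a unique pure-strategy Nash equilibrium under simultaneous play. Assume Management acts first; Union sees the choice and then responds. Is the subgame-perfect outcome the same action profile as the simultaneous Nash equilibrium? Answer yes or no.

no

Backward induction with Management moving first.
- N1: BR = Hard, leader payoff 9.
- N2: BR = Soft, leader payoff 8.
- N3: BR = Soft, leader payoff 9.
- N4: BR = Soft, leader payoff 10.
Maximizing over 9, 8, 9, 10, Management chooses N4. Subgame-perfect outcome: (Soft, N4) with payoffs (12, 10).
For the simultaneous game, intersect best replies.
Union's best replies: N1→Hard; N2→Soft; N3→Soft; N4→Soft.
Management's best replies: Soft→N1; Firm→N1; Hard→N1.
Only (Hard, N1) has each player best-responding; Nash payoffs (13, 9).
Sequential outcome (Soft, N4) differs from the Nash profile (Hard, N1).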